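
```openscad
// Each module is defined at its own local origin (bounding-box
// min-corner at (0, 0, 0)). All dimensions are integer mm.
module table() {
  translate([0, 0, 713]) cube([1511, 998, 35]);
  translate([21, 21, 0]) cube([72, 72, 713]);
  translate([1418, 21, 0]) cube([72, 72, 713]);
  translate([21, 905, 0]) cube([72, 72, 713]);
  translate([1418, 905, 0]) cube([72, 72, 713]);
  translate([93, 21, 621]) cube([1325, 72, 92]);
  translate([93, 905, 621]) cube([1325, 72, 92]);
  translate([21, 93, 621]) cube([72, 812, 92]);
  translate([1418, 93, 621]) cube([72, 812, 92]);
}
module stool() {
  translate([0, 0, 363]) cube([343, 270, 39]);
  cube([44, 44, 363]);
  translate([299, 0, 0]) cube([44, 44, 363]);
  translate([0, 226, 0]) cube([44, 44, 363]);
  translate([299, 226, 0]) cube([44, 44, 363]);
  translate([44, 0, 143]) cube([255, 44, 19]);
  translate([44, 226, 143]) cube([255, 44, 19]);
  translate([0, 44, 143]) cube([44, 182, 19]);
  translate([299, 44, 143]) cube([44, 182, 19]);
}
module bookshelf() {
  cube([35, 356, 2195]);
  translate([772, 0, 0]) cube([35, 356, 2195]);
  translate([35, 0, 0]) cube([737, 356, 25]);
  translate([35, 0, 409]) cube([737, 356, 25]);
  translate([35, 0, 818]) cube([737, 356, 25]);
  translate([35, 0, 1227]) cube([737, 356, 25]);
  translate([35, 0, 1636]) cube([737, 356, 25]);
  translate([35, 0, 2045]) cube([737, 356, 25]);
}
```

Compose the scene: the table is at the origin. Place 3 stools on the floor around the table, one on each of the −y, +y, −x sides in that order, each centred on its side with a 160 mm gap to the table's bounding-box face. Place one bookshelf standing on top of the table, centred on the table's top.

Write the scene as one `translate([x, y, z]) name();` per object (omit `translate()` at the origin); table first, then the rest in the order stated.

table();
translate([584, -430, 0]) stool();
translate([584, 1158, 0]) stool();
translate([-503, 364, 0]) stool();
translate([352, 321, 748]) bookshelf();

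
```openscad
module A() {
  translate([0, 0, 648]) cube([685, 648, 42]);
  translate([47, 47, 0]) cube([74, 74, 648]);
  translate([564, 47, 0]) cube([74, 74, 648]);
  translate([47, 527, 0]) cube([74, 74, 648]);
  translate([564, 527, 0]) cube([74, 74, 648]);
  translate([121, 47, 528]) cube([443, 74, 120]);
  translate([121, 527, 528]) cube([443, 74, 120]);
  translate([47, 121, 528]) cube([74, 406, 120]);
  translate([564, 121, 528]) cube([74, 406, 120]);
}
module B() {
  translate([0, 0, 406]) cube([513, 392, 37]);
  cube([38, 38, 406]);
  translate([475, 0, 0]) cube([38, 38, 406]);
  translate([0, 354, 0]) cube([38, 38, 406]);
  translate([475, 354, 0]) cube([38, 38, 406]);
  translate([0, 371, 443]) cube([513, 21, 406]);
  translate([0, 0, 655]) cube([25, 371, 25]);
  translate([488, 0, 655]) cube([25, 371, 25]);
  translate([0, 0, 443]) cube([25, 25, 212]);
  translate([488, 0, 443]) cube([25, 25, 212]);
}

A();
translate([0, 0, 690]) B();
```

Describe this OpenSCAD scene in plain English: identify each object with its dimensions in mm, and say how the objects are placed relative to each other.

A is a table: top 685 mm (x) × 648 mm (y), 42 mm thick, upper face at z = 690 mm, on four 74×74 mm square legs, each inset 47 mm from the nearest pair of top edges, running from z = 0 to the bottom of the top. Four apron rails, 74 mm thick and 120 mm tall, run between adjacent legs with their top edges flush with the underside of the top and their outer faces flush with the legs' outer faces.

B is a chair. The seat is a 513×392×37 mm slab with its top at z = 443 mm, on four 38×38 mm corner legs (flush with the seat edges, standing on z = 0). A flat backrest 21 mm thick, 406 mm tall, spans the full seat width and rises from the seat top along its +y edge, rear face flush with the rear of the seat. Two armrests of 25×25 mm section run along each side from the seat's front edge to the front of the backrest, top faces 237 mm above the seat top and outer faces flush with the seat's x-edges; a 25×25 mm post under the front of each armrest stands on the seat at the front corner.

The chair is on top of the table.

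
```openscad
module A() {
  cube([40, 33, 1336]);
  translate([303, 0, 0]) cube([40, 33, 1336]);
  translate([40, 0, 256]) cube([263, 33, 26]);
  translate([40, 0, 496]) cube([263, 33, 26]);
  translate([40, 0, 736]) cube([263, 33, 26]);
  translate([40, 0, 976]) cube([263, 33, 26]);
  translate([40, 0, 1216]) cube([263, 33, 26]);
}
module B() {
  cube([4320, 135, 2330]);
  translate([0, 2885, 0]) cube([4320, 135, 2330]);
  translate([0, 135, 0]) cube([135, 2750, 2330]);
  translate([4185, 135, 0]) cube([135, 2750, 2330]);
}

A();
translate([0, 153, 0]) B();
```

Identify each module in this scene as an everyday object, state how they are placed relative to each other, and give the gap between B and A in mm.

A is a ladder. B is a house frame. The house frame is on the floor beside the ladder on its +y side. The gap between the house frame and the ladder is 120 mm.

The house frame's nearest face is 120 mm from the ladder's +y face.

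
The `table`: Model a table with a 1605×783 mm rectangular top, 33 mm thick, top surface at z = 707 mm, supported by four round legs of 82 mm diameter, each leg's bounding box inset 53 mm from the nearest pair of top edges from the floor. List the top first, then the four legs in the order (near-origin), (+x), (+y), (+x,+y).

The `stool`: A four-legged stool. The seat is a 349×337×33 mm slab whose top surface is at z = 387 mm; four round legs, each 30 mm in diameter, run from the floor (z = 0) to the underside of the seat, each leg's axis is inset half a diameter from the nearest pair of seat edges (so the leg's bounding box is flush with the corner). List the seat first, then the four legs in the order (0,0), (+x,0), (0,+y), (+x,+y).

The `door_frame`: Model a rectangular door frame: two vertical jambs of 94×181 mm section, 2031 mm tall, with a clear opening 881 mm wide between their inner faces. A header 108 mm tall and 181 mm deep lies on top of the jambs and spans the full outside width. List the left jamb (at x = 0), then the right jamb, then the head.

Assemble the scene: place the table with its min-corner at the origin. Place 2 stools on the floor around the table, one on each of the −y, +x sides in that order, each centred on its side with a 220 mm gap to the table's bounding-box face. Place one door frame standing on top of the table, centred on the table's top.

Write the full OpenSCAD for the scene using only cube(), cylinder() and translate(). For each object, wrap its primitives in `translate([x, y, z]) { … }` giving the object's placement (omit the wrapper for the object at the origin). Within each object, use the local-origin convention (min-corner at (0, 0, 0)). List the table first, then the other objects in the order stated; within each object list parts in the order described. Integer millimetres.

translate([0, 0, 674]) cube([1605, 783, 33]);
translate([94, 94, 0]) cylinder(h = 674, r = 41);
translate([1511, 94, 0]) cylinder(h = 674, r = 41);
translate([94, 689, 0]) cylinder(h = 674, r = 41);
translate([1511, 689, 0]) cylinder(h = 674, r = 41);
translate([628, -557, 0]) {
  translate([0, 0, 354]) cube([349, 337, 33]);
  translate([15, 15, 0]) cylinder(h = 354, r = 15);
  translate([334, 15, 0]) cylinder(h = 354, r = 15);
  translate([15, 322, 0]) cylinder(h = 354, r = 15);
  translate([334, 322, 0]) cylinder(h = 354, r = 15);
}
translate([1825, 223, 0]) {
  translate([0, 0, 354]) cube([349, 337, 33]);
  translate([15, 15, 0]) cylinder(h = 354, r = 15);
  translate([334, 15, 0]) cylinder(h = 354, r = 15);
  translate([15, 322, 0]) cylinder(h = 354, r = 15);
  translate([334, 322, 0]) cylinder(h = 354, r = 15);
}
translate([268, 301, 707]) {
  cube([94, 181, 2031]);
  translate([975, 0, 0]) cube([94, 181, 2031]);
  translate([0, 0, 2031]) cube([1069, 181, 108]);
}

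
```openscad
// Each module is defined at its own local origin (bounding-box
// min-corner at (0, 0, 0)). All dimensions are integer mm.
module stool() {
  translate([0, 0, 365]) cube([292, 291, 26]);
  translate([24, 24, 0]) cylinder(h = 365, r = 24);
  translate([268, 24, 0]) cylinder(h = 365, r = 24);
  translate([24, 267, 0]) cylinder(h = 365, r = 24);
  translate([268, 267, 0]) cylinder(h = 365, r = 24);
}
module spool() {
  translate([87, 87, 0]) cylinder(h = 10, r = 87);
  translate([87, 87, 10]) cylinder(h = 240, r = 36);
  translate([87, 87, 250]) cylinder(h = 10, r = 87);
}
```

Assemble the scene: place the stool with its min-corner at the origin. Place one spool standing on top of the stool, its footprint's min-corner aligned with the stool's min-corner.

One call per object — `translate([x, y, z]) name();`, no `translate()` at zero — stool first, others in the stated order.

stool();
translate([0, 0, 391]) spool();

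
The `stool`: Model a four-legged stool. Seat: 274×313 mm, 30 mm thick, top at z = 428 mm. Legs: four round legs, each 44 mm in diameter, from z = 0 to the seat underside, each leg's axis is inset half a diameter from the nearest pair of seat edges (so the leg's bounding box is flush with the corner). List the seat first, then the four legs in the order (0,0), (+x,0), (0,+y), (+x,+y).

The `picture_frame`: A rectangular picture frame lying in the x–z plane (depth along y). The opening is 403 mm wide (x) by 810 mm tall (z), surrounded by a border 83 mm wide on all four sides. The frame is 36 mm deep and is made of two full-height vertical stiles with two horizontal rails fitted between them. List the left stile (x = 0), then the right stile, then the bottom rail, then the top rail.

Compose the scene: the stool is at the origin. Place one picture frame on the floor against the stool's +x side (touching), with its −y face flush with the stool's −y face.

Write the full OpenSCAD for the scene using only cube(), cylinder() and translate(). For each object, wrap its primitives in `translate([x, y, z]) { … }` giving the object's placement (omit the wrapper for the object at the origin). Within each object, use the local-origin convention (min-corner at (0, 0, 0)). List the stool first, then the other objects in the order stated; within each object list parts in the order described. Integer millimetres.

translate([0, 0, 398]) cube([274, 313, 30]);
translate([22, 22, 0]) cylinder(h = 398, r = 22);
translate([252, 22, 0]) cylinder(h = 398, r = 22);
translate([22, 291, 0]) cylinder(h = 398, r = 22);
translate([252, 291, 0]) cylinder(h = 398, r = 22);
translate([274, 0, 0]) {
  cube([83, 36, 976]);
  translate([486, 0, 0]) cube([83, 36, 976]);
  translate([83, 0, 0]) cube([403, 36, 83]);
  translate([83, 0, 893]) cube([403, 36, 83]);
}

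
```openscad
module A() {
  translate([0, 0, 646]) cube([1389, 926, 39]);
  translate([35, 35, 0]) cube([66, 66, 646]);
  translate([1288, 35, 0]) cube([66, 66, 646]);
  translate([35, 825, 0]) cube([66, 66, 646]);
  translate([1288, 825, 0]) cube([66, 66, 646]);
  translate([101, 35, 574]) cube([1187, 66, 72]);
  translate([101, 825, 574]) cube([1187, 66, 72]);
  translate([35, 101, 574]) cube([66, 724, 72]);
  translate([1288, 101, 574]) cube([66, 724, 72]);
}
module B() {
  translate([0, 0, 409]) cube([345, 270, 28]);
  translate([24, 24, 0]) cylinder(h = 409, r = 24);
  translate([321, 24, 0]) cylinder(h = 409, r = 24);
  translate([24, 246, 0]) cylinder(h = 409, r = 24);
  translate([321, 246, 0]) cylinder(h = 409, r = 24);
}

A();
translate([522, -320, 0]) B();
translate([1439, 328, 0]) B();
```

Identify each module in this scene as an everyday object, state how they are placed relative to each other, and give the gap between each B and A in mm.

Each stool's nearest face is 50 mm from the table's bounding box.

A is a table. B is a stool. Two stools sit around the table at the −y, +x sides. The gap between each stool and the table is 50 mm.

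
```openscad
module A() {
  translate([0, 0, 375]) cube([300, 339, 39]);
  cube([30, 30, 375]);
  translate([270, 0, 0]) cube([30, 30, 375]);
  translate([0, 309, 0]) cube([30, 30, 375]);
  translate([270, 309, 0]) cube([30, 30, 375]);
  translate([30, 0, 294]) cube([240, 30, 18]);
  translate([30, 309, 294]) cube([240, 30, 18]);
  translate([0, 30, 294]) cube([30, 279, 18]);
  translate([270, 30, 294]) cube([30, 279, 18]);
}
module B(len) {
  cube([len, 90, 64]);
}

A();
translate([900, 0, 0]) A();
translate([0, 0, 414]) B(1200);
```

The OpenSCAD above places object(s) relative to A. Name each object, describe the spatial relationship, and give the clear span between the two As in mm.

A is a stool. B is a beam. A beam spans the tops of two stools. The clear span between the two stools is 600 mm.

Second stool starts at x = 900; first ends at x = 300; clear span = 900 − 300 = 600 mm.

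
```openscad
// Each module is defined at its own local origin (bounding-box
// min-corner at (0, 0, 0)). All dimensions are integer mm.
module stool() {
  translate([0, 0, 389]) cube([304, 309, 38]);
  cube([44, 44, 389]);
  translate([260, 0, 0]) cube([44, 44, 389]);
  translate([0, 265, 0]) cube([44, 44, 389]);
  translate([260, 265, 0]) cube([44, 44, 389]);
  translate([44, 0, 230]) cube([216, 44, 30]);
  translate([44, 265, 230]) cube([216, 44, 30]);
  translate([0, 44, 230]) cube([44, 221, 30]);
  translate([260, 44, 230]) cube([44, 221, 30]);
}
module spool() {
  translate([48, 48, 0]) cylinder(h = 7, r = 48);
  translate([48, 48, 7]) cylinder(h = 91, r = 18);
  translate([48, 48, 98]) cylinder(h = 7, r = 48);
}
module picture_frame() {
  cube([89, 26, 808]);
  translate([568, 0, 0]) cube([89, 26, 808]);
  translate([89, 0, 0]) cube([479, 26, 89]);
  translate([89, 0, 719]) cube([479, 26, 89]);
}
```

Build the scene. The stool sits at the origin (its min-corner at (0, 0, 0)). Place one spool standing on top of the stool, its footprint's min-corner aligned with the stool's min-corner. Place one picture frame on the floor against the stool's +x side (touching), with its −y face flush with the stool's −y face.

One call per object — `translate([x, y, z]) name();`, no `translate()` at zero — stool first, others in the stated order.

stool();
translate([0, 0, 427]) spool();
translate([304, 0, 0]) picture_frame();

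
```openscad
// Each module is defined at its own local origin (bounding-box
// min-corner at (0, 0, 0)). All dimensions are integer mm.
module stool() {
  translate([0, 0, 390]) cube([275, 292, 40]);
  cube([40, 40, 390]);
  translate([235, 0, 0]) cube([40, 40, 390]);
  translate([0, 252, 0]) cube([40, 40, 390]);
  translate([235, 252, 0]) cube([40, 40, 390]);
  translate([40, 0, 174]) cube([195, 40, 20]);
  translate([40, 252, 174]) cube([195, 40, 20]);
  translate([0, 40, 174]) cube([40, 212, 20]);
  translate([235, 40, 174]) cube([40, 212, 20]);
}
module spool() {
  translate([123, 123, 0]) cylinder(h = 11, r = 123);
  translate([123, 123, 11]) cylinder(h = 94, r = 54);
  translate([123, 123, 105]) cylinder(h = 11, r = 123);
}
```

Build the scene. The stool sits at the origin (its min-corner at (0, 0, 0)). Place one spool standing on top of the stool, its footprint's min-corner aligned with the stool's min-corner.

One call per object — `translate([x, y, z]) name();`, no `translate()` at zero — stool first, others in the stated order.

stool();
translate([0, 0, 430]) spool();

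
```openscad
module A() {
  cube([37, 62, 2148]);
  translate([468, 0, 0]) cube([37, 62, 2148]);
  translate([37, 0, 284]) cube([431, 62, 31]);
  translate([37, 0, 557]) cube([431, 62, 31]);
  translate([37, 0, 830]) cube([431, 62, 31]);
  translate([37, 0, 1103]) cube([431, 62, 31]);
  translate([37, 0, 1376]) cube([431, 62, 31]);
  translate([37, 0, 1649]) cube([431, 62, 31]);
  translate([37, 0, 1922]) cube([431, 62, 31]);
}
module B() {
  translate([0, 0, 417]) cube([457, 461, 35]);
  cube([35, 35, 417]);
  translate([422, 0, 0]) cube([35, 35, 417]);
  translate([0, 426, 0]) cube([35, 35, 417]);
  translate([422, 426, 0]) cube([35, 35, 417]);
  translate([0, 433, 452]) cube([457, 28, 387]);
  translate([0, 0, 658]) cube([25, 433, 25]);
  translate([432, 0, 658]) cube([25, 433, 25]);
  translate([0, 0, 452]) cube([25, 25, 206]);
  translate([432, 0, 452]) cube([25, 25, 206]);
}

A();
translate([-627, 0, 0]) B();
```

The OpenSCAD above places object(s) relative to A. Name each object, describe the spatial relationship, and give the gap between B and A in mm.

A is a ladder. B is a chair. The chair is on the floor beside the ladder on its −x side. The gap between the chair and the ladder is 170 mm.

The chair's nearest face is 170 mm from the ladder's −x face.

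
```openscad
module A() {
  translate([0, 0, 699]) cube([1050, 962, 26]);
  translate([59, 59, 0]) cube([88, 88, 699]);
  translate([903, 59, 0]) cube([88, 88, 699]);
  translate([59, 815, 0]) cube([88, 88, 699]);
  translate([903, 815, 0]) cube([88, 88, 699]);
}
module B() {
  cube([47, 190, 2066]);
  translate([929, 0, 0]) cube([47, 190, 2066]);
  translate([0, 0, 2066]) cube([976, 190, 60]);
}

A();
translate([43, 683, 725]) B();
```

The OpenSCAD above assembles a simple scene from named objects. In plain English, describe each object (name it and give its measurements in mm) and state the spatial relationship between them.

A is a table: top 1050 mm (x) × 962 mm (y), 26 mm thick, upper face at z = 725 mm, on four 88×88 mm square legs, each inset 59 mm from the nearest pair of top edges, running from z = 0 to the bottom of the top.

B is a door frame. The clear opening is 882 mm wide and 2066 mm high. Two 47 mm wide jambs, 190 mm deep, stand either side of the opening from the floor to the top of the opening. A 60 mm thick head sits across the top of both jambs, spanning the full outside width of the frame.

The door frame is on top of the table.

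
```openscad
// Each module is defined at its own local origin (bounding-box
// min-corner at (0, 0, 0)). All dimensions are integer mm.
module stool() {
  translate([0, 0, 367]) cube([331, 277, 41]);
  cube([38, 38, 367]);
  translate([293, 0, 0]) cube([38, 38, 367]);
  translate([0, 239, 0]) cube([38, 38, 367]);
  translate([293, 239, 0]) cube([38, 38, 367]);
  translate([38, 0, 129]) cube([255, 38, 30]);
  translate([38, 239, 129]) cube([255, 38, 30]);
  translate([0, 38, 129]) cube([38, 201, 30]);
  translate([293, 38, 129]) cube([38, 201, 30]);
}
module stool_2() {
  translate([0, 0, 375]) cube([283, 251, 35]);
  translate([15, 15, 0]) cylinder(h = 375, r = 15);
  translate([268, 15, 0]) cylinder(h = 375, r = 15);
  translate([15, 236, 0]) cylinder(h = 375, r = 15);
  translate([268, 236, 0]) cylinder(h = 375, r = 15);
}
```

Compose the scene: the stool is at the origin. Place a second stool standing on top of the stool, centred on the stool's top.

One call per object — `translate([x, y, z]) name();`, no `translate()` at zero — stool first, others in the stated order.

stool();
translate([24, 13, 408]) stool_2();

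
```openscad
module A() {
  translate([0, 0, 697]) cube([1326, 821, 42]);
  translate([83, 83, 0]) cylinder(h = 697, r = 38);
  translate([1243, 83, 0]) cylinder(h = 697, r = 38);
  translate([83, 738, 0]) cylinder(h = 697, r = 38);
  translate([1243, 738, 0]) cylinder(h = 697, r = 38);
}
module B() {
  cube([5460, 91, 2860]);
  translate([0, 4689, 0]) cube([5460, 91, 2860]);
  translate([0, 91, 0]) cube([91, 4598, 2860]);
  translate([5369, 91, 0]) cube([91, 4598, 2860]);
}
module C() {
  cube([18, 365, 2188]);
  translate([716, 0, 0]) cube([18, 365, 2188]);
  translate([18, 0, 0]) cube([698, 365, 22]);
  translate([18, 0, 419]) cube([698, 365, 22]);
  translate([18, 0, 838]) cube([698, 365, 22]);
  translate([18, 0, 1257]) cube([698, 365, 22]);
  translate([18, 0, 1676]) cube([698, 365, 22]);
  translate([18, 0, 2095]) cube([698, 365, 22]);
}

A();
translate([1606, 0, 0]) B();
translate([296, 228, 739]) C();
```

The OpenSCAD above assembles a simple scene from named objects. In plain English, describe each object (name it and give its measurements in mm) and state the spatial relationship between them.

A is a rectangular dining table. The top is 1326×821×42 mm with its upper surface at z = 739 mm. It stands on four round legs of 76 mm diameter, each leg's bounding box inset 45 mm from the nearest pair of top edges, running from the floor to the underside of the top.

B is a box-shaped house frame (walls only): outside footprint 5460×4780 mm, wall height 2860 mm, wall thickness 91 mm. The two y-facing walls run the full x-width; the two x-facing walls fit between the inner faces of the y-facing walls.

C is a bookshelf 734 mm wide overall, 365 mm deep and 2188 mm tall. The two sides are 18 mm thick vertical panels. 6 horizontal shelves of 22 mm thickness span between the inner faces of the sides; the lowest shelf sits on the floor and shelves are stacked with a clear vertical gap of 397 mm between each pair.

The house frame is on the floor beside the table on its +x side. The bookshelf is on top of the table, centred.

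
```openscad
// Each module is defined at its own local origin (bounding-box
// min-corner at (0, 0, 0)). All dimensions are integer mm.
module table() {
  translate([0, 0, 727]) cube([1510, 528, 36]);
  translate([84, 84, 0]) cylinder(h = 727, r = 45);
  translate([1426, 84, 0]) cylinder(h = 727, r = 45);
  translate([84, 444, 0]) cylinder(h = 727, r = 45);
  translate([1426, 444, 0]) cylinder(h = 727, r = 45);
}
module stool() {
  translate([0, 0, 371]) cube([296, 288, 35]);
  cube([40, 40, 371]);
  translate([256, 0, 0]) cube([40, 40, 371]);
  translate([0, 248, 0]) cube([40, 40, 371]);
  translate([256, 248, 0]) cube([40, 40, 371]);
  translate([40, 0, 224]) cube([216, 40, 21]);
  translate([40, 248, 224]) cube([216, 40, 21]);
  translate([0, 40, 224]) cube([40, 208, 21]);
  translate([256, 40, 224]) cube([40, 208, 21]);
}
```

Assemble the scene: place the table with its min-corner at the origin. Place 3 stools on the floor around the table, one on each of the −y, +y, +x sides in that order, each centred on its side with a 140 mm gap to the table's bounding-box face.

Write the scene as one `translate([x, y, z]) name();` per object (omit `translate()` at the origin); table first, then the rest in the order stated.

table();
translate([607, -428, 0]) stool();
translate([607, 668, 0]) stool();
translate([1650, 120, 0]) stool();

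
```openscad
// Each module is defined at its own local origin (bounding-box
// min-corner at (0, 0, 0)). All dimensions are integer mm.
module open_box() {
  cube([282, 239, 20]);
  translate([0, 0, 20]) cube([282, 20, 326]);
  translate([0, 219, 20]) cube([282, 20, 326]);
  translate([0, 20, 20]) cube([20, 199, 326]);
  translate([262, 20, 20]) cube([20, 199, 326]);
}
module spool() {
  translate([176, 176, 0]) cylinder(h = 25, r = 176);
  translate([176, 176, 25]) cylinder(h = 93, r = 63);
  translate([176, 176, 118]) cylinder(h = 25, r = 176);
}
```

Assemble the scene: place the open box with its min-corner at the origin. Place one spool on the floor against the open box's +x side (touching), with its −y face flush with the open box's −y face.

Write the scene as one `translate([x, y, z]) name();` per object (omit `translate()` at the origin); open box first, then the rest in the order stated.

open_box();
translate([282, 0, 0]) spool();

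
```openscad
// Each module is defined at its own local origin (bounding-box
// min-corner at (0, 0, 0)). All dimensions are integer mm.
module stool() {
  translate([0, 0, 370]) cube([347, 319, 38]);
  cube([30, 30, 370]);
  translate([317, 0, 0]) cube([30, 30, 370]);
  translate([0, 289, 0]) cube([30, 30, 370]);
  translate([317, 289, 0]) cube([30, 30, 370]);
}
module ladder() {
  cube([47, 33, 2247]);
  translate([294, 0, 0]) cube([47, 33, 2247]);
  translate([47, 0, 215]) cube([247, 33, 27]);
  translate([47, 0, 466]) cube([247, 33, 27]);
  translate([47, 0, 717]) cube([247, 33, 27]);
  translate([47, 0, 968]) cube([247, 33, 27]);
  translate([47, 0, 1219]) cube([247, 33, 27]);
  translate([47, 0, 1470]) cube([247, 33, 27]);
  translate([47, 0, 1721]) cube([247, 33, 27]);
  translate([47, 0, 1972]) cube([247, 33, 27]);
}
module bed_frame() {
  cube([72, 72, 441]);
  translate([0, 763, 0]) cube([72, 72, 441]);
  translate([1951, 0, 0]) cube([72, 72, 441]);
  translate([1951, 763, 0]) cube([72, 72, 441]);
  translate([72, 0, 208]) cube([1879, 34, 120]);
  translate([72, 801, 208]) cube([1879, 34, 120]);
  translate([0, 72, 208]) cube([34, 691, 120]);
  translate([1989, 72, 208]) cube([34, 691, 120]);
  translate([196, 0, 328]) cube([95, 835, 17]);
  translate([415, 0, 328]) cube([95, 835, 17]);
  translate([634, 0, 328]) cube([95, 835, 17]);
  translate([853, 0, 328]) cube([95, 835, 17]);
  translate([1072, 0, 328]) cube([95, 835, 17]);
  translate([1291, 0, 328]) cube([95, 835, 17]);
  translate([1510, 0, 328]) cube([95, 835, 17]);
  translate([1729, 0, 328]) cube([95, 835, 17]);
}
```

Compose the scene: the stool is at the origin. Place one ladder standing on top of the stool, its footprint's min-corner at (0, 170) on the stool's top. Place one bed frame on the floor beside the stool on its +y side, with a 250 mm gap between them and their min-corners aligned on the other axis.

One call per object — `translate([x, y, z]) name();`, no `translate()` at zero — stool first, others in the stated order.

stool();
translate([0, 170, 408]) ladder();
translate([0, 569, 0]) bed_frame();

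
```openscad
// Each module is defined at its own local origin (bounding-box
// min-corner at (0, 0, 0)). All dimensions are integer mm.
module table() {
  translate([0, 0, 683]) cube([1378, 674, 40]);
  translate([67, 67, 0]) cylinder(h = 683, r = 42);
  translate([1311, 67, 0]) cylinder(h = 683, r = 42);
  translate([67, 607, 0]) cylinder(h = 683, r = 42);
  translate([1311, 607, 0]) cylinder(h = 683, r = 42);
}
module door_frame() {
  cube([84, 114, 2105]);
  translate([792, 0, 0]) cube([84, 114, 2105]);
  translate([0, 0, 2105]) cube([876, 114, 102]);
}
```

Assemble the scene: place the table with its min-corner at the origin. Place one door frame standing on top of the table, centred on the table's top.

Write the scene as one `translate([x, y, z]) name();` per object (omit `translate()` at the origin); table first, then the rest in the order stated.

table();
translate([251, 280, 723]) door_frame();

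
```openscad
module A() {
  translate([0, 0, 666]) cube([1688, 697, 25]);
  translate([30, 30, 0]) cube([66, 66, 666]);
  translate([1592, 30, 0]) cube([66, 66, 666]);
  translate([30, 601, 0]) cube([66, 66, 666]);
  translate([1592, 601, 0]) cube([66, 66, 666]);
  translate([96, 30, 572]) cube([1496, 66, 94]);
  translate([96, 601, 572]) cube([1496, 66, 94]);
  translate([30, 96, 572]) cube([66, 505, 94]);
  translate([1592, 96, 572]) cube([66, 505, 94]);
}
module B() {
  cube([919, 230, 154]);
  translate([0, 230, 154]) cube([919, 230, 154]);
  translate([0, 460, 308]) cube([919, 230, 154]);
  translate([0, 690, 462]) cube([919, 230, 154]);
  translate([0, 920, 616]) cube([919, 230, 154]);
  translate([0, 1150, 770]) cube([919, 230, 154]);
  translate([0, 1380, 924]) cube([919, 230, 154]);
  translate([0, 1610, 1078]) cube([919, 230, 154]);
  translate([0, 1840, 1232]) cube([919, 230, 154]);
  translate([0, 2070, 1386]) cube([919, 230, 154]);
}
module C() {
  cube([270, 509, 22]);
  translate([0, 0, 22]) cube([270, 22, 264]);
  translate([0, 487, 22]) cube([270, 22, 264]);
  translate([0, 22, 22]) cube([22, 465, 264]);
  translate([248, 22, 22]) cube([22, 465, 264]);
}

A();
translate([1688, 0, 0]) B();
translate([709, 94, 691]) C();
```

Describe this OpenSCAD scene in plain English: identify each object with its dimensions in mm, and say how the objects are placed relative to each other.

A is a rectangular dining table. The top is 1688×697×25 mm with its upper surface at z = 691 mm. It stands on four 66×66 mm square legs, each inset 30 mm from the nearest pair of top edges, running from the floor to the underside of the top. Four apron rails, 66 mm thick and 94 mm tall, run between adjacent legs with their top edges flush with the underside of the top and their outer faces flush with the legs' outer faces.

B is a run of 10 identical solid stair steps. Each tread is 919×230 mm and each step block is 154 mm high. Step 1 rests on the floor; step k is offset from step 1 by (k−1)×230 mm in y and (k−1)×154 mm in z.

C is an open storage box with external size 270×509×286 mm and wall thickness 22 mm (the base is also 22 mm thick). The base covers the whole footprint; the four walls stand on the base, with the y-facing walls full-width and the x-facing walls fitting between their inner faces.

The staircase is against the table's +x side, with their −y faces flush. The open box is on top of the table, centred.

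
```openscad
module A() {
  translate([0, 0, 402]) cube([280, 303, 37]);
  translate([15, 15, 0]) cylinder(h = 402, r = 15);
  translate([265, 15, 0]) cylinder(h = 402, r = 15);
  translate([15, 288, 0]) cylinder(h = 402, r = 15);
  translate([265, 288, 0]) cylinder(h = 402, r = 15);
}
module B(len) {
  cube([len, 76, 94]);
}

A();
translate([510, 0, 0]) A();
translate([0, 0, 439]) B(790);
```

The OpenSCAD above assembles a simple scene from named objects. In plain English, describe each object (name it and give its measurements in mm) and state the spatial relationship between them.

A is a four-legged stool. The seat is 280×303 mm, 37 mm thick, top at z = 439 mm. It stands on four round legs, each 30 mm in diameter, from z = 0 to the seat underside, each leg's axis is inset half a diameter from the nearest pair of seat edges (so the leg's bounding box is flush with the corner).

B is a rectangular beam 790 mm long (x), 76 mm deep (y), 94 mm thick (z).

The beam spans the tops of two stools placed 230 mm apart, resting at z = 439 mm.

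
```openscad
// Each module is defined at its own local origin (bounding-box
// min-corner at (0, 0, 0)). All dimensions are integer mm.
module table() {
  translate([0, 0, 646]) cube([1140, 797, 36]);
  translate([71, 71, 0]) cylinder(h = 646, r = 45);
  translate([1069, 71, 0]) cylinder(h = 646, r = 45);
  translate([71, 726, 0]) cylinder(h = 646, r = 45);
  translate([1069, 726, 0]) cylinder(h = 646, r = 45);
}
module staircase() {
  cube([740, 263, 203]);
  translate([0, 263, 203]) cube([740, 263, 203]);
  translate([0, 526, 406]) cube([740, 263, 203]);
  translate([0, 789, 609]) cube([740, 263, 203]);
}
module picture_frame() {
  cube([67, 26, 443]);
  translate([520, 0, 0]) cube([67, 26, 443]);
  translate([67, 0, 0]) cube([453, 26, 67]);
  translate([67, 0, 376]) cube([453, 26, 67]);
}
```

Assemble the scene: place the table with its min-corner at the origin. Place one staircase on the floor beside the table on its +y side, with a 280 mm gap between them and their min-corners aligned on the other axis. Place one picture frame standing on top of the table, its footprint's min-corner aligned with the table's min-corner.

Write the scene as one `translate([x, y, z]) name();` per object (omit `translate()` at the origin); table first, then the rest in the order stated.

table();
translate([0, 1077, 0]) staircase();
translate([0, 0, 682]) picture_frame();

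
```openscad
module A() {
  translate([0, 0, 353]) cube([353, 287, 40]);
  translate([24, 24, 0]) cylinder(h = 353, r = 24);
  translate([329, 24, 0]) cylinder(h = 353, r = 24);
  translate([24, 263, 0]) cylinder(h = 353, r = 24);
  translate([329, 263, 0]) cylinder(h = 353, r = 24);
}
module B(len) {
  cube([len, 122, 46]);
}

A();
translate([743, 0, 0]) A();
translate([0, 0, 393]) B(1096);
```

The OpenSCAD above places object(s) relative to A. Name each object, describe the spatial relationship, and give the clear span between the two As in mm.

Second stool starts at x = 743; first ends at x = 353; clear span = 743 − 353 = 390 mm.

A is a stool. B is a beam. A beam spans the tops of two stools. The clear span between the two stools is 390 mm.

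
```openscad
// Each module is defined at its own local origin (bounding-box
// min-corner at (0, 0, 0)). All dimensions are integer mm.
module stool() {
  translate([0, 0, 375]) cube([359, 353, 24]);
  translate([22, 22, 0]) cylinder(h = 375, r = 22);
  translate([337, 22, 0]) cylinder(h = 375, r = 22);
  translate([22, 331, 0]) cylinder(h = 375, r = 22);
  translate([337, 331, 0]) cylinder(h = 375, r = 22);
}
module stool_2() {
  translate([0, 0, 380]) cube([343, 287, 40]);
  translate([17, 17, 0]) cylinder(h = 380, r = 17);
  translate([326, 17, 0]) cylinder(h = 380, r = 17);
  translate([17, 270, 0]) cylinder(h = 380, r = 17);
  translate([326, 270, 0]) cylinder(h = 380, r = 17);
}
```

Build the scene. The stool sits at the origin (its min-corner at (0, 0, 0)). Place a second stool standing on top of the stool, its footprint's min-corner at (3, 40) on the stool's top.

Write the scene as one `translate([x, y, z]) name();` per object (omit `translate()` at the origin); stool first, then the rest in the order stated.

stool();
translate([3, 40, 399]) stool_2();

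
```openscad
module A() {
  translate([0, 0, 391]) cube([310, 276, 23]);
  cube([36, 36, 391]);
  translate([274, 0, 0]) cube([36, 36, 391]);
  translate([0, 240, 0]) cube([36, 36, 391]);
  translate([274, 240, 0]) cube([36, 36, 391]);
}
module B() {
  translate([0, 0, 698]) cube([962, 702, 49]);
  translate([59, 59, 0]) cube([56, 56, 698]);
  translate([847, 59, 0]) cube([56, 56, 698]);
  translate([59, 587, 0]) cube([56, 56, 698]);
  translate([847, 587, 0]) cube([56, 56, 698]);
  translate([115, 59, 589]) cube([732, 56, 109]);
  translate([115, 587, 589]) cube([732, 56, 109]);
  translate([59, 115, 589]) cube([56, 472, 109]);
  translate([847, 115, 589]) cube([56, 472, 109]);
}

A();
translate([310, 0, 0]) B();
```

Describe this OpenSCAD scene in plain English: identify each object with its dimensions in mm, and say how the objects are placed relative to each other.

A is a four-legged stool. The seat is a 310×276×23 mm slab whose top surface is at z = 414 mm; four square legs, each 36×36 mm in cross-section, run from the floor (z = 0) to the underside of the seat, each flush with a corner of the seat.

B is a table: top 962 mm (x) × 702 mm (y), 49 mm thick, upper face at z = 747 mm, on four 56×56 mm square legs, each inset 59 mm from the nearest pair of top edges, running from z = 0 to the bottom of the top. Four apron rails, 56 mm thick and 109 mm tall, run between adjacent legs with their top edges flush with the underside of the top and their outer faces flush with the legs' outer faces.

The table is against the stool's +x side, with their −y faces flush.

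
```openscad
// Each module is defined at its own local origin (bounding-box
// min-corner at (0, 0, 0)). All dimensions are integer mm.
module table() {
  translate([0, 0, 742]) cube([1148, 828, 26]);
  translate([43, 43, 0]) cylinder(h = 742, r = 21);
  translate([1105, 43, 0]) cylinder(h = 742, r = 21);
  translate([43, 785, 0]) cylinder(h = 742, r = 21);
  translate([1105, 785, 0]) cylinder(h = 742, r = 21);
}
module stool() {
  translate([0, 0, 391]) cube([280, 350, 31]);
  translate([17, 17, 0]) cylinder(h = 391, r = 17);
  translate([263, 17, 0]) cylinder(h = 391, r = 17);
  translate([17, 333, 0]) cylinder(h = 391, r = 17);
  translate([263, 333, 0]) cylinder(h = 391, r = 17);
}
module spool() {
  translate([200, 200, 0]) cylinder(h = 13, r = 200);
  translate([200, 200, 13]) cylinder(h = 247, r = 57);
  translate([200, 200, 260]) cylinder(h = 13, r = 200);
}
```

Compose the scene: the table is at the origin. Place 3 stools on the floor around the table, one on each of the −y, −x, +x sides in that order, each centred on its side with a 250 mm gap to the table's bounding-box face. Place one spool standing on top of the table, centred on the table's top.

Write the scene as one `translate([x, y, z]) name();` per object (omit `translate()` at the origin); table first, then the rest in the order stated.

table();
translate([434, -600, 0]) stool();
translate([-530, 239, 0]) stool();
translate([1398, 239, 0]) stool();
translate([374, 214, 768]) spool();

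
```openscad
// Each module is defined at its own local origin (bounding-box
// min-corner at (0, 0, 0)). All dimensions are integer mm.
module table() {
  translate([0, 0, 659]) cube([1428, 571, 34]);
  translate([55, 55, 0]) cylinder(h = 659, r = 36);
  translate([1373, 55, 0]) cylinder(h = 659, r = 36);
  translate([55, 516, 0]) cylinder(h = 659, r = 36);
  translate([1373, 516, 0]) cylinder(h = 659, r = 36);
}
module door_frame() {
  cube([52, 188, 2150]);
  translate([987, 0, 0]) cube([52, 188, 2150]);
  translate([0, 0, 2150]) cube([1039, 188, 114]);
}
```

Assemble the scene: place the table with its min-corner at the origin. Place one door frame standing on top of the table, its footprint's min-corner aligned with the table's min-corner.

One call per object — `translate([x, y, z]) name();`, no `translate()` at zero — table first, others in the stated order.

table();
translate([0, 0, 693]) door_frame();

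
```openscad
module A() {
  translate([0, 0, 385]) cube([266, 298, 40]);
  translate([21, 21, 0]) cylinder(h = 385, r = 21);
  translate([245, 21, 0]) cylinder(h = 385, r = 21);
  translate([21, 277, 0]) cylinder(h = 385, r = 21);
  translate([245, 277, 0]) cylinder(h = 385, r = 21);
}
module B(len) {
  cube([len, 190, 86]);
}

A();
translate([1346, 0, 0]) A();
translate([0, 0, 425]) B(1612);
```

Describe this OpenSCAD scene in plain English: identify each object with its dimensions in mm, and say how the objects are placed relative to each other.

A is a four-legged stool. The seat is 266×298 mm, 40 mm thick, top at z = 425 mm. It stands on four round legs, each 42 mm in diameter, from z = 0 to the seat underside, each leg's axis is inset half a diameter from the nearest pair of seat edges (so the leg's bounding box is flush with the corner).

B is a rectangular beam 1612 mm long (x), 190 mm deep (y), 86 mm thick (z).

The beam spans the tops of two stools placed 1080 mm apart, resting at z = 425 mm.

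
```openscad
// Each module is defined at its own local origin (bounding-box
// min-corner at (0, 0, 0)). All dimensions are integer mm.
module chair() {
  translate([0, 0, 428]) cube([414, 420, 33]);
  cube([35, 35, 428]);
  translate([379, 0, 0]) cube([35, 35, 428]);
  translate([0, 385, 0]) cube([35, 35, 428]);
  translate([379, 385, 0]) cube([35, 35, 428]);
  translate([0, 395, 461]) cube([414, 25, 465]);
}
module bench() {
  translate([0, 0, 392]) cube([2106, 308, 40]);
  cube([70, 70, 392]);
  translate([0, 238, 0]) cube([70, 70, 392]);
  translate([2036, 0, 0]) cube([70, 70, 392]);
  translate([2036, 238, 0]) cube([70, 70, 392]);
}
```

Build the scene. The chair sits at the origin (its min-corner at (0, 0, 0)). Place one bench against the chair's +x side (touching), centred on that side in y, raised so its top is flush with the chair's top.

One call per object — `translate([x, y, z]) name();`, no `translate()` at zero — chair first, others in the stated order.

chair();
translate([414, 56, 494]) bench();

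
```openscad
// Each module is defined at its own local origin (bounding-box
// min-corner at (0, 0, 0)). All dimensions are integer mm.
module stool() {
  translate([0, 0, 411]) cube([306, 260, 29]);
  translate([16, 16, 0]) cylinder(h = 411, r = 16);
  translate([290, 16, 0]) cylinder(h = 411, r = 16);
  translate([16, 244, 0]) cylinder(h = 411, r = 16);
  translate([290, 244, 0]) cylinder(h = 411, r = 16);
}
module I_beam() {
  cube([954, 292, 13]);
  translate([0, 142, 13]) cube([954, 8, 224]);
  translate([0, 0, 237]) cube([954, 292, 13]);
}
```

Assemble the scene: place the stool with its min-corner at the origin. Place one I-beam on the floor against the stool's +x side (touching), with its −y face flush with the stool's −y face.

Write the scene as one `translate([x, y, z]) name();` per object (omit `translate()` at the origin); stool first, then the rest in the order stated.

stool();
translate([306, 0, 0]) I_beam();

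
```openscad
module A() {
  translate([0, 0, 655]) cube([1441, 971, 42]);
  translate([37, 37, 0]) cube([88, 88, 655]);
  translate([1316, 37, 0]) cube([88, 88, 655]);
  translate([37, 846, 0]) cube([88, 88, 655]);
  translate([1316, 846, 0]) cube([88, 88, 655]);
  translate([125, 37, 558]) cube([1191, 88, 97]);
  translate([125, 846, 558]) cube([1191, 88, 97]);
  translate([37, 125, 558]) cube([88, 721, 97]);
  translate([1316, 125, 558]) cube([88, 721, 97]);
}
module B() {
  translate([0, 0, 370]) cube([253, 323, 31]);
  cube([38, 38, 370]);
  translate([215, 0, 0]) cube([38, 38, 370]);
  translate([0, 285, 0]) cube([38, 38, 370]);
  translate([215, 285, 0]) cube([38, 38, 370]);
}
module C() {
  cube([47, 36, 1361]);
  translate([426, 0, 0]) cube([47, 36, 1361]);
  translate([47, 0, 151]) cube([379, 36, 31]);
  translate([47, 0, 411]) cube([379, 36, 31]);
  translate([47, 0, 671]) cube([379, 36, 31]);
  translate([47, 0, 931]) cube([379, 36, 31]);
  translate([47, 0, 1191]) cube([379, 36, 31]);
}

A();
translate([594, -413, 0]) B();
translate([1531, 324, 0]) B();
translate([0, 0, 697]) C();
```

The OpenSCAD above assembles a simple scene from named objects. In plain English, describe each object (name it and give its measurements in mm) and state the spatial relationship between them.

A is a rectangular dining table. The top is 1441×971×42 mm with its upper surface at z = 697 mm. It stands on four 88×88 mm square legs, each inset 37 mm from the nearest pair of top edges, running from the floor to the underside of the top. Four apron rails, 88 mm thick and 97 mm tall, run between adjacent legs with their top edges flush with the underside of the top and their outer faces flush with the legs' outer faces.

B is a simple wooden stool: a rectangular seat 253 mm (x) by 323 mm (y), 31 mm thick, top face at z = 401 mm, on four square legs, each 38×38 mm in cross-section. The legs rest on z = 0, each flush with a corner of the seat.

C is a straight ladder. Two 47×36 mm vertical rails, 1361 mm tall, stand 473 mm apart (outside-to-outside) with their front faces coplanar on the −y side. 5 rungs, each 36 mm deep and 31 mm tall, span between the inner faces of the rails, front faces flush with the rails. The lowest rung's underside is at z = 151 mm and rungs are spaced 260 mm apart (underside to underside).

Two stools sit around the table at the −y, +x sides. The ladder is on top of the table.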